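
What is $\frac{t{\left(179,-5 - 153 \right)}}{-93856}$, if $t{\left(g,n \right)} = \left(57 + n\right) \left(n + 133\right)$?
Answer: $- \frac{2525}{93856} \approx -0.026903$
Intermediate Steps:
$t{\left(g,n \right)} = \left(57 + n\right) \left(133 + n\right)$
$\frac{t{\left(179,-5 - 153 \right)}}{-93856} = \frac{7581 + \left(-5 - 153\right)^{2} + 190 \left(-5 - 153\right)}{-93856} = \left(7581 + \left(-5 - 153\right)^{2} + 190 \left(-5 - 153\right)\right) \left(- \frac{1}{93856}\right) = \left(7581 + \left(-158\right)^{2} + 190 \left(-158\right)\right) \left(- \frac{1}{93856}\right) = \left(7581 + 24964 - 30020\right) \left(- \frac{1}{93856}\right) = 2525 \left(- \frac{1}{93856}\right) = - \frac{2525}{93856}$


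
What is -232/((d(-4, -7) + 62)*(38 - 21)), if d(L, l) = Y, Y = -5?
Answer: -232/969 ≈ -0.23942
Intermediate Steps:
d(L, l) = -5
-232/((d(-4, -7) + 62)*(38 - 21)) = -232/((-5 + 62)*(38 - 21)) = -232/(57*17) = -232/969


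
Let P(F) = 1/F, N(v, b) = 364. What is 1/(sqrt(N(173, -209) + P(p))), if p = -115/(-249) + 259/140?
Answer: sqrt(754769254)/524464 ≈ 0.052383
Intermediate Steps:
p = 11513/4980 (p = -115*(-1/249) + 259*(1/140) = 115/249 + 37/20 = 11513/4980 ≈ 2.3118)
1/(sqrt(N(173, -209) + P(p))) = 1/(sqrt(364 + 1/(11513/4980))) = 1/(sqrt(364 + 4980/11513)) = 1/(sqrt(4195712/11513)) = 1/(8*sqrt(754769254)/11513) = sqrt(754769254)/524464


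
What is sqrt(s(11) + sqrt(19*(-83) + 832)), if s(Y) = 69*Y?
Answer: sqrt(759 + I*sqrt(745)) ≈ 27.554 + 0.4953*I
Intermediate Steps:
sqrt(s(11) + sqrt(19*(-83) + 832)) = sqrt(69*11 + sqrt(19*(-83) + 832)) = sqrt(759 + sqrt(-1577 + 832)) = sqrt(759 + sqrt(-745)) = sqrt(759 + I*sqrt(745))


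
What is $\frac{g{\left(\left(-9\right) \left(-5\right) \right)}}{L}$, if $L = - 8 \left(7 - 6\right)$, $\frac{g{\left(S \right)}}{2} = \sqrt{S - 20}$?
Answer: $- \frac{5}{4} \approx -1.25$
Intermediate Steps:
$g{\left(S \right)} = 2 \sqrt{-20 + S}$ ($g{\left(S \right)} = 2 \sqrt{S - 20} = 2 \sqrt{-20 + S}$)
$L = -8$ ($L = \left(-8\right) 1 = -8$)
$\frac{g{\left(\left(-9\right) \left(-5\right) \right)}}{L} = \frac{2 \sqrt{-20 - -45}}{-8} = 2 \sqrt{-20 + 45} \left(- \frac{1}{8}\right) = 2 \sqrt{25} \left(- \frac{1}{8}\right) = 2 \cdot 5 \left(- \frac{1}{8}\right) = 10 \left(- \frac{1}{8}\right) = - \frac{5}{4}$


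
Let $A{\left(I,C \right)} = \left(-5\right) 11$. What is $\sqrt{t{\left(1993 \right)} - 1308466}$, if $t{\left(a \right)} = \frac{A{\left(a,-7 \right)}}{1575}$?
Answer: $\frac{i \sqrt{14425838035}}{105} \approx 1143.9 i$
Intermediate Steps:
$A{\left(I,C \right)} = -55$
$t{\left(a \right)} = - \frac{11}{315}$ ($t{\left(a \right)} = - \frac{55}{1575} = \left(-55\right) \frac{1}{1575} = - \frac{11}{315}$)
$\sqrt{t{\left(1993 \right)} - 1308466} = \sqrt{- \frac{11}{315} - 1308466} = \sqrt{- \frac{412166801}{315}} = \frac{i \sqrt{14425838035}}{105}$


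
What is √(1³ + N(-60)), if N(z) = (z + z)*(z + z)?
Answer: √14401 ≈ 120.00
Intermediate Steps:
N(z) = 4*z² (N(z) = (2*z)*(2*z) = 4*z²)
√(1³ + N(-60)) = √(1³ + 4*(-60)²) = √(1 + 4*3600) = √(1 + 14400) = √14401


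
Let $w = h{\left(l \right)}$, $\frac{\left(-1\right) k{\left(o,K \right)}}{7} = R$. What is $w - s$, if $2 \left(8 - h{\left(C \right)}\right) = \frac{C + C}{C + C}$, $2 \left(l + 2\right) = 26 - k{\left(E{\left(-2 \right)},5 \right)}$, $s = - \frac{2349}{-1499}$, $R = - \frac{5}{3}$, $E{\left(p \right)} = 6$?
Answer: $\frac{17787}{2998} \approx 5.933$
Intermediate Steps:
$R = - \frac{5}{3}$ ($R = \left(-5\right) \frac{1}{3} = - \frac{5}{3} \approx -1.6667$)
$k{\left(o,K \right)} = \frac{35}{3}$ ($k{\left(o,K \right)} = \left(-7\right) \left(- \frac{5}{3}\right) = \frac{35}{3}$)
$s = \frac{2349}{1499}$ ($s = \left(-2349\right) \left(- \frac{1}{1499}\right) = \frac{2349}{1499} \approx 1.567$)
$l = \frac{31}{6}$ ($l = -2 + \frac{26 - \frac{35}{3}}{2} = -2 + \frac{1}{2} \cdot \frac{43}{3} = -2 + \frac{43}{6} = \frac{31}{6} \approx 5.1667$)
$h{\left(C \right)} = \frac{15}{2}$ ($h{\left(C \right)} = 8 - \frac{\left(C + C\right) \frac{1}{C + C}}{2} = 8 - \frac{2 C \frac{1}{2 C}}{2} = 8 - \frac{1}{2} = \frac{15}{2}$)
$w = \frac{15}{2} \approx 7.5$
$w - s = \frac{15}{2} - \frac{2349}{1499} = \frac{17787}{2998}$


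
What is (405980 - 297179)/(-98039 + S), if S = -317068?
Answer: -157/599 ≈ -0.26210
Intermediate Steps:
(405980 - 297179)/(-98039 + S) = (405980 - 297179)/(-98039 - 317068) = 108801/(-415107) = 108801*(-1/415107) = -157/599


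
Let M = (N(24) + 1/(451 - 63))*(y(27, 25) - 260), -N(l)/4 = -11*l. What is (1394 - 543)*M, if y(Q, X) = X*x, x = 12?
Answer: 3486793790/97 ≈ 3.5946e+7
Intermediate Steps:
N(l) = 44*l (N(l) = -(-44)*l = 44*l)
y(Q, X) = 12*X (y(Q, X) = X*12 = 12*X)
M = 4097290/97 (M = (44*24 + 1/(451 - 63))*(12*25 - 260) = (1056 + 1/388)*(300 - 260) = (1056 + 1/388)*40 = (409729/388)*40 = 4097290/97 ≈ 42240.)
(1394 - 543)*M = (1394 - 543)*(4097290/97) = 851*(4097290/97) = 3486793790/97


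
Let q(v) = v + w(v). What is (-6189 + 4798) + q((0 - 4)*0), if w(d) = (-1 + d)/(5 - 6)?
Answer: -1390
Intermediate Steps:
w(d) = 1 - d (w(d) = (-1 + d)/(-1) = (-1 + d)*(-1) = 1 - d)
q(v) = 1 (q(v) = v + (1 - v) = 1)
(-6189 + 4798) + q((0 - 4)*0) = (-6189 + 4798) + 1 = -1391 + 1 = -1390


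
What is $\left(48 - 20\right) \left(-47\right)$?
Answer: $-1316$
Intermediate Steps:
$\left(48 - 20\right) \left(-47\right) = 28 \left(-47\right) = -1316$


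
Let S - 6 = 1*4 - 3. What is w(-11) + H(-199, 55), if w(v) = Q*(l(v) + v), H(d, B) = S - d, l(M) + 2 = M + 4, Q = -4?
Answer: 286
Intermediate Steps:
S = 7 (S = 6 + (1*4 - 3) = 6 + (4 - 3) = 6 + 1 = 7)
l(M) = 2 + M (l(M) = -2 + (M + 4) = -2 + (4 + M) = 2 + M)
H(d, B) = 7 - d
w(v) = -8 - 8*v (w(v) = -4*((2 + v) + v) = -4*(2 + 2*v) = -8 - 8*v)
w(-11) + H(-199, 55) = (-8 - 8*(-11)) + (7 - 1*(-199)) = (-8 + 88) + (7 + 199) = 80 + 206 = 286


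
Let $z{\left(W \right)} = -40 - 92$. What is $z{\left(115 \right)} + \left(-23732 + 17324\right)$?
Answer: $-6540$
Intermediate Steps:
$z{\left(W \right)} = -132$
$z{\left(115 \right)} + \left(-23732 + 17324\right) = -132 + \left(-23732 + 17324\right) = -132 - 6408 = -6540$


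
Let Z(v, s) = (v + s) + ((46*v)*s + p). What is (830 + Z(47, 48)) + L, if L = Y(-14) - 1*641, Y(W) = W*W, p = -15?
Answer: 104241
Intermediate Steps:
Y(W) = W²
Z(v, s) = -15 + s + v + 46*s*v (Z(v, s) = (v + s) + ((46*v)*s - 15) = (s + v) + (46*s*v - 15) = (s + v) + (-15 + 46*s*v) = -15 + s + v + 46*s*v)
L = -445 (L = (-14)² - 1*641 = 196 - 641 = -445)
(830 + Z(47, 48)) + L = (830 + (-15 + 48 + 47 + 46*48*47)) - 445 = (830 + (-15 + 48 + 47 + 103776)) - 445 = (830 + 103856) - 445 = 104686 - 445 = 104241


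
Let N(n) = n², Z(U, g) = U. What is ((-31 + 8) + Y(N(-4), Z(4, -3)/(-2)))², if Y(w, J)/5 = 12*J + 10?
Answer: 8649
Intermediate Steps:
Y(w, J) = 50 + 60*J (Y(w, J) = 5*(12*J + 10) = 5*(10 + 12*J) = 50 + 60*J)
((-31 + 8) + Y(N(-4), Z(4, -3)/(-2)))² = ((-31 + 8) + (50 + 60*(4/(-2))))² = (-23 + (50 + 60*(4*(-½))))² = (-23 + (50 + 60*(-2)))² = (-23 + (50 - 120))² = (-23 - 70)² = (-93)² = 8649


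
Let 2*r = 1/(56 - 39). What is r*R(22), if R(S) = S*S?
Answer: 242/17 ≈ 14.235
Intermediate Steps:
r = 1/34 (r = 1/(2*(56 - 39)) = (½)/17 = (½)*(1/17) = 1/34 ≈ 0.029412)
R(S) = S²
r*R(22) = (1/34)*22² = (1/34)*484 = 242/17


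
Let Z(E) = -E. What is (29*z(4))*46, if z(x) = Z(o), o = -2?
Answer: 2668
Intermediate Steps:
z(x) = 2 (z(x) = -1*(-2) = 2)
(29*z(4))*46 = (29*2)*46 = 58*46 = 2668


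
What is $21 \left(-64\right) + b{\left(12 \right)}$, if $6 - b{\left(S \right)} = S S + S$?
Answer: $-1494$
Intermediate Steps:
$b{\left(S \right)} = 6 - S - S^{2}$ ($b{\left(S \right)} = 6 - \left(S S + S\right) = 6 - \left(S^{2} + S\right) = 6 - \left(S + S^{2}\right) = 6 - S - S^{2}$)
$21 \left(-64\right) + b{\left(12 \right)} = 21 \left(-64\right) - 150 = -1344 - 150 = -1494$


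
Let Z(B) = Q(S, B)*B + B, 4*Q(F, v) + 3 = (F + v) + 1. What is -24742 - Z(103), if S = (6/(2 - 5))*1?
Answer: -109577/4 ≈ -27394.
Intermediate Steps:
S = -2 (S = (6/(-3))*1 = -⅓*6*1 = -2*1 = -2)
Q(F, v) = -½ + F/4 + v/4 (Q(F, v) = -¾ + ((F + v) + 1)/4 = -¾ + (1 + F + v)/4 = -¾ + (¼ + F/4 + v/4) = -½ + F/4 + v/4)
Z(B) = B + B*(-1 + B/4) (Z(B) = (-½ + (¼)*(-2) + B/4)*B + B = (-½ - ½ + B/4)*B + B = (-1 + B/4)*B + B = B*(-1 + B/4) + B = B + B*(-1 + B/4))
-24742 - Z(103) = -24742 - 103²/4 = -24742 - 10609/4 = -109577/4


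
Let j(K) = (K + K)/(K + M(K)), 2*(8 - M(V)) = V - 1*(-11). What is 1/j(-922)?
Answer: 917/3688 ≈ 0.24864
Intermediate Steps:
M(V) = 5/2 - V/2 (M(V) = 8 - (V - 1*(-11))/2 = 8 - (V + 11)/2 = 8 - (11 + V)/2 = 8 + (-11/2 - V/2) = 5/2 - V/2)
j(K) = 2*K/(5/2 + K/2) (j(K) = (K + K)/(K + (5/2 - K/2)) = (2*K)/(5/2 + K/2) = 2*K/(5/2 + K/2))
1/j(-922) = 1/(4*(-922)/(5 - 922)) = 1/(4*(-922)/(-917)) = 1/(4*(-922)*(-1/917)) = 1/(3688/917) = 917/3688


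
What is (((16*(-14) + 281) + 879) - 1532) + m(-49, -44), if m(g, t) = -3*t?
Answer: -464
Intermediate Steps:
(((16*(-14) + 281) + 879) - 1532) + m(-49, -44) = (((16*(-14) + 281) + 879) - 1532) - 3*(-44) = (((-224 + 281) + 879) - 1532) + 132 = ((57 + 879) - 1532) + 132 = (936 - 1532) + 132 = -596 + 132 = -464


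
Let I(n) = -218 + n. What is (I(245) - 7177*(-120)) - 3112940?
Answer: -2251673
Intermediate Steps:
(I(245) - 7177*(-120)) - 3112940 = ((-218 + 245) - 7177*(-120)) - 3112940 = (27 + 861240) - 3112940 = 861267 - 3112940 = -2251673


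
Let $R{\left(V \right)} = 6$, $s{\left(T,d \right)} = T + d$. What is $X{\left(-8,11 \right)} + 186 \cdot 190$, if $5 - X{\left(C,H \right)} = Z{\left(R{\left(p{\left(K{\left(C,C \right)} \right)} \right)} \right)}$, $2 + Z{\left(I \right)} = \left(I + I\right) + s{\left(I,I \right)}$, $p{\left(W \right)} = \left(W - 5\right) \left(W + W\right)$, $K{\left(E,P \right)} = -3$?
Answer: $35323$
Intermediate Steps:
$p{\left(W \right)} = 2 W \left(-5 + W\right)$ ($p{\left(W \right)} = \left(-5 + W\right) 2 W = 2 W \left(-5 + W\right)$)
$Z{\left(I \right)} = -2 + 4 I$ ($Z{\left(I \right)} = -2 + \left(\left(I + I\right) + \left(I + I\right)\right) = -2 + \left(2 I + 2 I\right) = -2 + 4 I$)
$X{\left(C,H \right)} = -17$ ($X{\left(C,H \right)} = 5 - \left(-2 + 4 \cdot 6\right) = 5 - \left(-2 + 24\right) = 5 - 22 = -17$)
$X{\left(-8,11 \right)} + 186 \cdot 190 = -17 + 186 \cdot 190 = -17 + 35340 = 35323$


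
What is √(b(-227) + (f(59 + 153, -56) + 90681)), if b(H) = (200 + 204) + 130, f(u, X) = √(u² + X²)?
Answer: √(91215 + 4*√3005) ≈ 302.38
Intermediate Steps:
f(u, X) = √(X² + u²)
b(H) = 534 (b(H) = 404 + 130 = 534)
√(b(-227) + (f(59 + 153, -56) + 90681)) = √(534 + (√((-56)² + (59 + 153)²) + 90681)) = √(534 + (√(3136 + 212²) + 90681)) = √(534 + (√(3136 + 44944) + 90681)) = √(534 + (√48080 + 90681)) = √(534 + (4*√3005 + 90681)) = √(534 + (90681 + 4*√3005)) = √(91215 + 4*√3005)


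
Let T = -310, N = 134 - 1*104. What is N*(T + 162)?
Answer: -4440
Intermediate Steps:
N = 30 (N = 134 - 104 = 30)
N*(T + 162) = 30*(-310 + 162) = 30*(-148) = -4440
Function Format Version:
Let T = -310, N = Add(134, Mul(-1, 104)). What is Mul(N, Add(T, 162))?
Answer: -4440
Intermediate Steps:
N = 30 (N = Add(134, -104) = 30)
Mul(N, Add(T, 162)) = Mul(30, Add(-310, 162)) = Mul(30, -148) = -4440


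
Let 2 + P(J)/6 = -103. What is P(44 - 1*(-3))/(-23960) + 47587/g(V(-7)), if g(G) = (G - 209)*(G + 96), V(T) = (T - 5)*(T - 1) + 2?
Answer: -56330905/25797732 ≈ -2.1836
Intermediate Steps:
P(J) = -630 (P(J) = -12 + 6*(-103) = -12 - 618 = -630)
V(T) = 2 + (-1 + T)*(-5 + T) (V(T) = (-5 + T)*(-1 + T) + 2 = (-1 + T)*(-5 + T) + 2 = 2 + (-1 + T)*(-5 + T))
g(G) = (-209 + G)*(96 + G)
P(44 - 1*(-3))/(-23960) + 47587/g(V(-7)) = -630/(-23960) + 47587/(-20064 + (7 + (-7)**2 - 6*(-7))**2 - 113*(7 + (-7)**2 - 6*(-7))) = -630*(-1/23960) + 47587/(-20064 + (7 + 49 + 42)**2 - 113*(7 + 49 + 42)) = 63/2396 + 47587/(-20064 + 98**2 - 113*98) = 63/2396 + 47587/(-20064 + 9604 - 11074) = 63/2396 + 47587/(-21534) = 63/2396 + 47587*(-1/21534) = 63/2396 - 47587/21534 = -56330905/25797732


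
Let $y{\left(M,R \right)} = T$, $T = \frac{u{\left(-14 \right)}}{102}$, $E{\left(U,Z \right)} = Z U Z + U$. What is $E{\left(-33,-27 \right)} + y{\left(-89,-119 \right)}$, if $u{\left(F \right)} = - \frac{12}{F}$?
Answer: $- \frac{2866709}{119} \approx -24090.0$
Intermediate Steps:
$E{\left(U,Z \right)} = U + U Z^{2}$ ($E{\left(U,Z \right)} = U Z Z + U = U Z^{2} + U = U + U Z^{2}$)
$T = \frac{1}{119}$ ($T = \frac{\left(-12\right) \frac{1}{-14}}{102} = \left(-12\right) \left(- \frac{1}{14}\right) \frac{1}{102} = \frac{6}{7} \cdot \frac{1}{102} = \frac{1}{119} \approx 0.0084034$)
$y{\left(M,R \right)} = \frac{1}{119}$
$E{\left(-33,-27 \right)} + y{\left(-89,-119 \right)} = - 33 \left(1 + \left(-27\right)^{2}\right) + \frac{1}{119} = - 33 \left(1 + 729\right) + \frac{1}{119} = \left(-33\right) 730 + \frac{1}{119} = -24090 + \frac{1}{119} = - \frac{2866709}{119}$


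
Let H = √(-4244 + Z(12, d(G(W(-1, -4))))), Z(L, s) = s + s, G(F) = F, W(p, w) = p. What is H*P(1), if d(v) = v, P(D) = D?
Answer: I*√4246 ≈ 65.161*I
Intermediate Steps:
Z(L, s) = 2*s
H = I*√4246 (H = √(-4244 + 2*(-1)) = √(-4244 - 2) = √(-4246) = I*√4246 ≈ 65.161*I)
H*P(1) = (I*√4246)*1 = I*√4246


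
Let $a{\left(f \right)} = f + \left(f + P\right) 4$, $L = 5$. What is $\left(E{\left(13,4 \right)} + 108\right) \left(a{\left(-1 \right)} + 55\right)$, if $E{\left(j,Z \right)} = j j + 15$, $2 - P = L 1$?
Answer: $11096$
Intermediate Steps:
$P = -3$ ($P = 2 - 5 \cdot 1 = 2 - 5 = -3$)
$E{\left(j,Z \right)} = 15 + j^{2}$ ($E{\left(j,Z \right)} = j^{2} + 15 = 15 + j^{2}$)
$a{\left(f \right)} = -12 + 5 f$ ($a{\left(f \right)} = f + \left(f - 3\right) 4 = f + \left(-3 + f\right) 4 = f + \left(-12 + 4 f\right) = -12 + 5 f$)
$\left(E{\left(13,4 \right)} + 108\right) \left(a{\left(-1 \right)} + 55\right) = \left(\left(15 + 13^{2}\right) + 108\right) \left(\left(-12 + 5 \left(-1\right)\right) + 55\right) = \left(\left(15 + 169\right) + 108\right) \left(\left(-12 - 5\right) + 55\right) = \left(184 + 108\right) \left(-17 + 55\right) = 292 \cdot 38 = 11096$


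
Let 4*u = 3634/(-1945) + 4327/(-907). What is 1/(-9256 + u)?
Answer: -7056460/65326305813 ≈ -0.00010802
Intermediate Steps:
u = -11712053/7056460 (u = (3634/(-1945) + 4327/(-907))/4 = (3634*(-1/1945) + 4327*(-1/907))/4 = (-3634/1945 - 4327/907)/4 = (¼)*(-11712053/1764115) = -11712053/7056460 ≈ -1.6598)
1/(-9256 + u) = 1/(-9256 - 11712053/7056460) = 1/(-65326305813/7056460) = -7056460/65326305813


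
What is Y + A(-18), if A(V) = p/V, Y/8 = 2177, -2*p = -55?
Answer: 626921/36 ≈ 17414.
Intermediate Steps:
p = 55/2 (p = -½*(-55) = 55/2 ≈ 27.500)
Y = 17416 (Y = 8*2177 = 17416)
A(V) = 55/(2*V)
Y + A(-18) = 17416 + (55/2)/(-18) = 17416 + (55/2)*(-1/18) = 17416 - 55/36 = 626921/36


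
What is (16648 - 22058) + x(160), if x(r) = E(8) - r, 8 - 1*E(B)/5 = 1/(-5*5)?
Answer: -27649/5 ≈ -5529.8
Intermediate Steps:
E(B) = 201/5 (E(B) = 40 - 5/((-5*5)) = 40 - 5/(-25) = 40 - 5*(-1/25) = 40 + ⅕ = 201/5)
x(r) = 201/5 - r
(16648 - 22058) + x(160) = (16648 - 22058) + (201/5 - 1*160) = -5410 + (201/5 - 160) = -5410 - 599/5 = -27649/5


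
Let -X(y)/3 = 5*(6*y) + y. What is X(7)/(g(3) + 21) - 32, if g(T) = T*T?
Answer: -537/10 ≈ -53.700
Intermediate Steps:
g(T) = T²
X(y) = -93*y (X(y) = -3*(5*(6*y) + y) = -3*(30*y + y) = -93*y)
X(7)/(g(3) + 21) - 32 = (-93*7)/(3² + 21) - 32 = -651/(9 + 21) - 32 = -651/30 - 32 = -651*1/30 - 32 = -217/10 - 32 = -537/10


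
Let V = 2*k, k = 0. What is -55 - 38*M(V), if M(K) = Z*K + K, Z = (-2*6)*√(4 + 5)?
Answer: -55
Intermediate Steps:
Z = -36 (Z = -12*√9 = -12*3 = -36)
V = 0 (V = 2*0 = 0)
M(K) = -35*K (M(K) = -36*K + K = -35*K)
-55 - 38*M(V) = -55 - (-1330)*0 = -55 - 38*0 = -55 + 0 = -55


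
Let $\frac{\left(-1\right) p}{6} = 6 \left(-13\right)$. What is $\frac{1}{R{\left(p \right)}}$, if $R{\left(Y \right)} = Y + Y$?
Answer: $\frac{1}{936} \approx 0.0010684$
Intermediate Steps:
$p = 468$ ($p = - 6 \cdot 6 \left(-13\right) = \left(-6\right) \left(-78\right) = 468$)
$R{\left(Y \right)} = 2 Y$
$\frac{1}{R{\left(p \right)}} = \frac{1}{2 \cdot 468} = \frac{1}{936}$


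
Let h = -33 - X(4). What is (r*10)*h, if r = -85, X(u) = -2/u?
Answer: 27625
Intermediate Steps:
h = -65/2 (h = -33 - (-2)/4 = -33 - 1*(-1/2) = -33 + 1/2 = -65/2 ≈ -32.500)
(r*10)*h = -85*10*(-65/2) = -850*(-65/2) = 27625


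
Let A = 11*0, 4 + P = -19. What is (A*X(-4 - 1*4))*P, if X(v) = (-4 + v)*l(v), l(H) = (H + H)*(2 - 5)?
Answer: 0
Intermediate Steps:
P = -23 (P = -4 - 19 = -23)
A = 0
l(H) = -6*H (l(H) = (2*H)*(-3) = -6*H)
X(v) = -6*v*(-4 + v) (X(v) = (-4 + v)*(-6*v) = -6*v*(-4 + v))
(A*X(-4 - 1*4))*P = (0*(6*(-4 - 1*4)*(4 - (-4 - 1*4))))*(-23) = (0*(6*(-4 - 4)*(4 - (-4 - 4))))*(-23) = (0*(6*(-8)*(4 - 1*(-8))))*(-23) = (0*(6*(-8)*(4 + 8)))*(-23) = (0*(6*(-8)*12))*(-23) = (0*(-576))*(-23) = 0*(-23) = 0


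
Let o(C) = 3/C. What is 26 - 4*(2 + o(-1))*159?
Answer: 662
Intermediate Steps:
26 - 4*(2 + o(-1))*159 = 26 - 4*(2 + 3/(-1))*159 = 26 - 4*(2 + 3*(-1))*159 = 26 - 4*(2 - 3)*159 = 26 - 4*(-1)*159 = 26 + 4*159 = 26 + 636 = 662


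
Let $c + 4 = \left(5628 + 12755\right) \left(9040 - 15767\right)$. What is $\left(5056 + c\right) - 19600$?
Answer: $-123676989$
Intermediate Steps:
$c = -123662445$ ($c = -4 + \left(5628 + 12755\right) \left(9040 - 15767\right) = -4 + 18383 \left(-6727\right) = -4 - 123662441 = -123662445$)
$\left(5056 + c\right) - 19600 = \left(5056 - 123662445\right) - 19600 = -123657389 - 19600 = -123676989$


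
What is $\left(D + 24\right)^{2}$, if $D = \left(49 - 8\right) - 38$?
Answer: $729$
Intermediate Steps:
$D = 3$ ($D = \left(49 - 8\right) - 38 = 41 - 38 = 3$)
$\left(D + 24\right)^{2} = \left(3 + 24\right)^{2} = 27^{2} = 729$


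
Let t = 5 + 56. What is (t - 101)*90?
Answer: -3600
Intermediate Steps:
t = 61
(t - 101)*90 = (61 - 101)*90 = -40*90 = -3600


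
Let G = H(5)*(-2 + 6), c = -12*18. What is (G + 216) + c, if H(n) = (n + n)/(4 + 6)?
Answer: 4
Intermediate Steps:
c = -216
H(n) = n/5 (H(n) = (2*n)/10 = (2*n)*(1/10) = n/5)
G = 4 (G = ((1/5)*5)*(-2 + 6) = 1*4 = 4)
(G + 216) + c = (4 + 216) - 216 = 220 - 216 = 4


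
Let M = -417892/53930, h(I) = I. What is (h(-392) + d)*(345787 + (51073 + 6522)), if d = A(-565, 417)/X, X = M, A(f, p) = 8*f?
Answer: 8062591270888/104473 ≈ 7.7174e+7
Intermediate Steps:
M = -208946/26965 (M = -417892*1/53930 = -208946/26965 ≈ -7.7488)
X = -208946/26965 ≈ -7.7488
d = 60940900/104473 (d = (8*(-565))/(-208946/26965) = -4520*(-26965/208946) = 60940900/104473 ≈ 583.32)
(h(-392) + d)*(345787 + (51073 + 6522)) = (-392 + 60940900/104473)*(345787 + (51073 + 6522)) = 19987484*(345787 + 57595)/104473 = (19987484/104473)*403382 = 8062591270888/104473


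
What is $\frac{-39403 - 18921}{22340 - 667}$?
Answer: $- \frac{58324}{21673} \approx -2.6911$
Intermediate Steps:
$\frac{-39403 - 18921}{22340 - 667} = - \frac{58324}{21673}$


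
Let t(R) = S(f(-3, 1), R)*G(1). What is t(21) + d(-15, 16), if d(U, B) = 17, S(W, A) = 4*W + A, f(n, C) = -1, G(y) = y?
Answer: 34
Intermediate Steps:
S(W, A) = A + 4*W
t(R) = -4 + R (t(R) = (R + 4*(-1))*1 = (R - 4)*1 = (-4 + R)*1 = -4 + R)
t(21) + d(-15, 16) = (-4 + 21) + 17 = 17 + 17 = 34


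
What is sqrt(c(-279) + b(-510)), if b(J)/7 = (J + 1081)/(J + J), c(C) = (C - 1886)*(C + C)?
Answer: sqrt(314217987765)/510 ≈ 1099.1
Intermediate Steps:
c(C) = 2*C*(-1886 + C) (c(C) = (-1886 + C)*(2*C) = 2*C*(-1886 + C))
b(J) = 7*(1081 + J)/(2*J) (b(J) = 7*((J + 1081)/(J + J)) = 7*((1081 + J)/((2*J))) = 7*((1081 + J)*(1/(2*J))) = 7*((1081 + J)/(2*J)) = 7*(1081 + J)/(2*J))
sqrt(c(-279) + b(-510)) = sqrt(2*(-279)*(-1886 - 279) + (7/2)*(1081 - 510)/(-510)) = sqrt(2*(-279)*(-2165) + (7/2)*(-1/510)*571) = sqrt(1208070 - 3997/1020) = sqrt(1232227403/1020) = sqrt(314217987765)/510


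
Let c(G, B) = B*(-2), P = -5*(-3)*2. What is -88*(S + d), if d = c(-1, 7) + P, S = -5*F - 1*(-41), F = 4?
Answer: -3256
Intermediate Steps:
S = 21 (S = -5*4 - 1*(-41) = -20 + 41 = 21)
P = 30 (P = 15*2 = 30)
c(G, B) = -2*B
d = 16 (d = -2*7 + 30 = -14 + 30 = 16)
-88*(S + d) = -88*(21 + 16) = -88*37 = -3256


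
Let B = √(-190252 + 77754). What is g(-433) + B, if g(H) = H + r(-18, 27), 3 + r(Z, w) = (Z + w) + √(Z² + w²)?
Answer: -427 + 9*√13 + I*√112498 ≈ -394.55 + 335.41*I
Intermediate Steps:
r(Z, w) = -3 + Z + w + √(Z² + w²) (r(Z, w) = -3 + ((Z + w) + √(Z² + w²)) = -3 + (Z + w + √(Z² + w²)) = -3 + Z + w + √(Z² + w²))
B = I*√112498 (B = √(-112498) = I*√112498 ≈ 335.41*I)
g(H) = 6 + H + 9*√13 (g(H) = H + (-3 - 18 + 27 + √((-18)² + 27²)) = H + (-3 - 18 + 27 + √(324 + 729)) = H + (-3 - 18 + 27 + √1053) = H + (-3 - 18 + 27 + 9*√13) = H + (6 + 9*√13) = 6 + H + 9*√13)
g(-433) + B = (6 - 433 + 9*√13) + I*√112498 = (-427 + 9*√13) + I*√112498 = -427 + 9*√13 + I*√112498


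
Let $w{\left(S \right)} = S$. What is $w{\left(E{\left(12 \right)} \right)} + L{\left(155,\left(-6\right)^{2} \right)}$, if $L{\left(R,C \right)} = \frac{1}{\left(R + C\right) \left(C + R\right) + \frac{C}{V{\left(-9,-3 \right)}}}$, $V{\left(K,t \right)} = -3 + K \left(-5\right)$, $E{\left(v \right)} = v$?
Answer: $\frac{3064483}{255373} \approx 12.0$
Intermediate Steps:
$V{\left(K,t \right)} = -3 - 5 K$
$L{\left(R,C \right)} = \frac{1}{\left(C + R\right)^{2} + \frac{C}{42}}$ ($L{\left(R,C \right)} = \frac{1}{\left(R + C\right) \left(C + R\right) + \frac{C}{-3 - -45}} = \frac{1}{\left(C + R\right) \left(C + R\right) + \frac{C}{-3 + 45}} = \frac{1}{\left(C + R\right)^{2} + \frac{C}{42}}$)
$w{\left(E{\left(12 \right)} \right)} + L{\left(155,\left(-6\right)^{2} \right)} = 12 + \frac{42}{\left(-6\right)^{2} + 42 \left(\left(-6\right)^{2} + 155\right)^{2}} = 12 + \frac{42}{36 + 42 \left(36 + 155\right)^{2}} = 12 + \frac{42}{36 + 42 \cdot 191^{2}} = 12 + \frac{42}{36 + 42 \cdot 36481} = 12 + \frac{42}{36 + 1532202} = 12 + \frac{42}{1532238} = 12 + 42 \cdot \frac{1}{1532238} = 12 + \frac{7}{255373} = \frac{3064483}{255373}$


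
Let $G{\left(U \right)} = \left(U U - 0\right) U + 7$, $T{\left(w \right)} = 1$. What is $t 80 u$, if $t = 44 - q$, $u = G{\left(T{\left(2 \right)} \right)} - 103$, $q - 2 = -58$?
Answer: $-760000$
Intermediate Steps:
$q = -56$ ($q = 2 - 58 = -56$)
$G{\left(U \right)} = 7 + U^{3}$ ($G{\left(U \right)} = \left(U^{2} + 0\right) U + 7 = U^{2} U + 7 = U^{3} + 7 = 7 + U^{3}$)
$u = -95$ ($u = \left(7 + 1^{3}\right) - 103 = \left(7 + 1\right) - 103 = 8 - 103 = -95$)
$t = 100$ ($t = 44 - -56 = 44 + 56 = 100$)
$t 80 u = 100 \cdot 80 \left(-95\right) = 8000 \left(-95\right) = -760000$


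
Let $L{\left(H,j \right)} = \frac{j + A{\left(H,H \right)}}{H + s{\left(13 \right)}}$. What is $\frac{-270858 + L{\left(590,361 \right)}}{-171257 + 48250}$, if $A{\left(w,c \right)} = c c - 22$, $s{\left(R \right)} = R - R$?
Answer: $\frac{159457781}{72574130} \approx 2.1972$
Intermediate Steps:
$s{\left(R \right)} = 0$
$A{\left(w,c \right)} = -22 + c^{2}$ ($A{\left(w,c \right)} = c^{2} - 22 = -22 + c^{2}$)
$L{\left(H,j \right)} = \frac{-22 + j + H^{2}}{H}$ ($L{\left(H,j \right)} = \frac{j + \left(-22 + H^{2}\right)}{H + 0} = \frac{-22 + j + H^{2}}{H}$)
$\frac{-270858 + L{\left(590,361 \right)}}{-171257 + 48250} = \frac{-270858 + \frac{-22 + 361 + 590^{2}}{590}}{-171257 + 48250} = \frac{-270858 + \frac{-22 + 361 + 348100}{590}}{-123007} = \left(-270858 + \frac{1}{590} \cdot 348439\right) \left(- \frac{1}{123007}\right) = \left(-270858 + \frac{348439}{590}\right) \left(- \frac{1}{123007}\right) = \left(- \frac{159457781}{590}\right) \left(- \frac{1}{123007}\right) = \frac{159457781}{72574130}$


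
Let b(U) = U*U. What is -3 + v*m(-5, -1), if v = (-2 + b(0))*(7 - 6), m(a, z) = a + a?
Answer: 17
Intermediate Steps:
m(a, z) = 2*a
b(U) = U²
v = -2 (v = (-2 + 0²)*(7 - 6) = (-2 + 0)*1 = -2*1 = -2)
-3 + v*m(-5, -1) = -3 - 4*(-5) = -3 - 2*(-10) = -3 + 20 = 17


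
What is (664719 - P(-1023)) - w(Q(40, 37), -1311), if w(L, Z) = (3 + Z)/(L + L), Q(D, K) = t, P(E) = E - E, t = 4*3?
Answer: 1329547/2 ≈ 6.6477e+5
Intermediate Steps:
t = 12
P(E) = 0
Q(D, K) = 12
w(L, Z) = (3 + Z)/(2*L) (w(L, Z) = (3 + Z)/((2*L)) = (3 + Z)*(1/(2*L)) = (3 + Z)/(2*L))
(664719 - P(-1023)) - w(Q(40, 37), -1311) = (664719 - 1*0) - (3 - 1311)/(2*12) = (664719 + 0) - (-1308)/(2*12) = 664719 - 1*(-109/2) = 664719 + 109/2 = 1329547/2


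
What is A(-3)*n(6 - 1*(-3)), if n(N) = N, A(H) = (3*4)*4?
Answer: 432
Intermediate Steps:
A(H) = 48 (A(H) = 12*4 = 48)
A(-3)*n(6 - 1*(-3)) = 48*(6 - 1*(-3)) = 48*(6 + 3) = 48*9 = 432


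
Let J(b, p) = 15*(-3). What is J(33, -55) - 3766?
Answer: -3811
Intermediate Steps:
J(b, p) = -45
J(33, -55) - 3766 = -45 - 3766 = -3811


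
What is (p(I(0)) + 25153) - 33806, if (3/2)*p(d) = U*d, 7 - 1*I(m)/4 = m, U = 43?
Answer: -23551/3 ≈ -7850.3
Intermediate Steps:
I(m) = 28 - 4*m
p(d) = 86*d/3 (p(d) = 2*(43*d)/3 = 86*d/3)
(p(I(0)) + 25153) - 33806 = (86*(28 - 4*0)/3 + 25153) - 33806 = (86*(28 + 0)/3 + 25153) - 33806 = ((86/3)*28 + 25153) - 33806 = (2408/3 + 25153) - 33806 = 77867/3 - 33806 = -23551/3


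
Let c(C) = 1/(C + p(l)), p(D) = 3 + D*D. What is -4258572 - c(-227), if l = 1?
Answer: -949661555/223 ≈ -4.2586e+6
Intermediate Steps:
p(D) = 3 + D²
c(C) = 1/(4 + C) (c(C) = 1/(C + (3 + 1²)) = 1/(C + (3 + 1)) = 1/(C + 4) = 1/(4 + C))
-4258572 - c(-227) = -4258572 - 1/(4 - 227) = -4258572 - 1/(-223) = -4258572 - 1*(-1/223) = -4258572 + 1/223 = -949661555/223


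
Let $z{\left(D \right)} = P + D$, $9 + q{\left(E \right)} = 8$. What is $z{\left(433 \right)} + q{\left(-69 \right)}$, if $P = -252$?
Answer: $180$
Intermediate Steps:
$q{\left(E \right)} = -1$ ($q{\left(E \right)} = -9 + 8 = -1$)
$z{\left(D \right)} = -252 + D$
$z{\left(433 \right)} + q{\left(-69 \right)} = \left(-252 + 433\right) - 1 = 181 - 1 = 180$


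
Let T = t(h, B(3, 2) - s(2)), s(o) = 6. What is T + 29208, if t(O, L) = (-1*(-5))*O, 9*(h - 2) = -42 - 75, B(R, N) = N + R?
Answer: 29153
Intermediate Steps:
h = -11 (h = 2 + (-42 - 75)/9 = 2 + (1/9)*(-117) = 2 - 13 = -11)
t(O, L) = 5*O
T = -55 (T = 5*(-11) = -55)
T + 29208 = -55 + 29208 = 29153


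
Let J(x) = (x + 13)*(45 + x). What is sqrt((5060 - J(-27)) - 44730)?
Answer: I*sqrt(39418) ≈ 198.54*I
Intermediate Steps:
J(x) = (13 + x)*(45 + x)
sqrt((5060 - J(-27)) - 44730) = sqrt((5060 - (585 + (-27)**2 + 58*(-27))) - 44730) = sqrt((5060 - (585 + 729 - 1566)) - 44730) = sqrt((5060 - 1*(-252)) - 44730) = sqrt((5060 + 252) - 44730) = sqrt(5312 - 44730) = sqrt(-39418) = I*sqrt(39418)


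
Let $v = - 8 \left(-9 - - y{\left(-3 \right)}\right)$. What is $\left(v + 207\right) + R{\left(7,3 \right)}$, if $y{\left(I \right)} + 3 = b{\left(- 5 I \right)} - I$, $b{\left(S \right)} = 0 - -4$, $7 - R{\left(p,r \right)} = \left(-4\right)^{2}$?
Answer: $238$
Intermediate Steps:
$R{\left(p,r \right)} = -9$ ($R{\left(p,r \right)} = 7 - \left(-4\right)^{2} = 7 - 16 = -9$)
$b{\left(S \right)} = 4$ ($b{\left(S \right)} = 0 + 4 = 4$)
$y{\left(I \right)} = 1 - I$ ($y{\left(I \right)} = -3 - \left(-4 + I\right) = 1 - I$)
$v = 40$ ($v = - 8 \left(-9 + \left(\left(1 - -3\right) - 0\right)\right) = - 8 \left(-9 + \left(\left(1 + 3\right) + 0\right)\right) = - 8 \left(-9 + \left(4 + 0\right)\right) = - 8 \left(-9 + 4\right) = \left(-8\right) \left(-5\right) = 40$)
$\left(v + 207\right) + R{\left(7,3 \right)} = \left(40 + 207\right) - 9 = 247 - 9 = 238$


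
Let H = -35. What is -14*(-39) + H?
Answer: 511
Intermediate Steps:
-14*(-39) + H = -14*(-39) - 35 = 546 - 35 = 511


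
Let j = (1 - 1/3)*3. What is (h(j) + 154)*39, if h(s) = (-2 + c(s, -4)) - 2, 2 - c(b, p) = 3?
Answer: 5811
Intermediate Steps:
c(b, p) = -1 (c(b, p) = 2 - 1*3 = 2 - 3 = -1)
j = 2 (j = (1 - 1*1/3)*3 = (1 - 1/3)*3 = (2/3)*3 = 2)
h(s) = -5 (h(s) = (-2 - 1) - 2 = -3 - 2 = -5)
(h(j) + 154)*39 = (-5 + 154)*39 = 149*39 = 5811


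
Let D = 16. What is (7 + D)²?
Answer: 529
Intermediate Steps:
(7 + D)² = (7 + 16)² = 23² = 529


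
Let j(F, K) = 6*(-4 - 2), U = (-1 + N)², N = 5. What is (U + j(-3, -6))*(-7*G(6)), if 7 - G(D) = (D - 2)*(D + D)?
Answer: -5740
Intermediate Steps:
G(D) = 7 - 2*D*(-2 + D) (G(D) = 7 - (D - 2)*(D + D) = 7 - (-2 + D)*2*D = 7 - 2*D*(-2 + D))
U = 16 (U = (-1 + 5)² = 4² = 16)
j(F, K) = -36 (j(F, K) = 6*(-6) = -36)
(U + j(-3, -6))*(-7*G(6)) = (16 - 36)*(-7*(7 - 2*6² + 4*6)) = -(-140)*(7 - 2*36 + 24) = -(-140)*(7 - 72 + 24) = -(-140)*(-41) = -20*287 = -5740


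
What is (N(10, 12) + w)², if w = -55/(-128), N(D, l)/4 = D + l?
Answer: 128119761/16384 ≈ 7819.8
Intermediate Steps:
N(D, l) = 4*D + 4*l (N(D, l) = 4*(D + l) = 4*D + 4*l)
w = 55/128 (w = -55*(-1/128) = 55/128 ≈ 0.42969)
(N(10, 12) + w)² = ((4*10 + 4*12) + 55/128)² = ((40 + 48) + 55/128)² = (88 + 55/128)² = (11319/128)² = 128119761/16384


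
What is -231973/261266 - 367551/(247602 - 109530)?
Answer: -21342925937/6012253192 ≈ -3.5499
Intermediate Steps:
-231973/261266 - 367551/(247602 - 109530) = -231973*1/261266 - 367551/138072 = -231973/261266 - 367551*1/138072 = -231973/261266 - 122517/46024 = -21342925937/6012253192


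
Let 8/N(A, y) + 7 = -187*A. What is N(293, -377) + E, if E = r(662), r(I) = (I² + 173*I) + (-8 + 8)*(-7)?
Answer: 15145345226/27399 ≈ 5.5277e+5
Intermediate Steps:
N(A, y) = 8/(-7 - 187*A)
r(I) = I² + 173*I (r(I) = (I² + 173*I) + 0*(-7) = (I² + 173*I) + 0 = I² + 173*I)
E = 552770 (E = 662*(173 + 662) = 662*835 = 552770)
N(293, -377) + E = -8/(7 + 187*293) + 552770 = -8/(7 + 54791) + 552770 = -8/54798 + 552770 = -8*1/54798 + 552770 = -4/27399 + 552770 = 15145345226/27399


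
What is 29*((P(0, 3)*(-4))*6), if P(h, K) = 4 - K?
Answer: -696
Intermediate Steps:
29*((P(0, 3)*(-4))*6) = 29*(((4 - 1*3)*(-4))*6) = 29*(((4 - 3)*(-4))*6) = 29*((1*(-4))*6) = 29*(-4*6) = 29*(-24) = -696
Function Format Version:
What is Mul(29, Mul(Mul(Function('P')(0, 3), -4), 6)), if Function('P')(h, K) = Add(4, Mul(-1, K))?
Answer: -696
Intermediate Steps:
Mul(29, Mul(Mul(Function('P')(0, 3), -4), 6)) = Mul(29, Mul(Mul(Add(4, Mul(-1, 3)), -4), 6)) = Mul(29, Mul(Mul(Add(4, -3), -4), 6)) = Mul(29, Mul(Mul(1, -4), 6)) = Mul(29, Mul(-4, 6)) = Mul(29, -24) = -696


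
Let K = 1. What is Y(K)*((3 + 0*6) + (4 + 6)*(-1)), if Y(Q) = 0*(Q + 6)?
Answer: 0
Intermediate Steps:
Y(Q) = 0 (Y(Q) = 0*(6 + Q) = 0)
Y(K)*((3 + 0*6) + (4 + 6)*(-1)) = 0*((3 + 0*6) + (4 + 6)*(-1)) = 0*((3 + 0) + 10*(-1)) = 0*(3 - 10) = 0*(-7) = 0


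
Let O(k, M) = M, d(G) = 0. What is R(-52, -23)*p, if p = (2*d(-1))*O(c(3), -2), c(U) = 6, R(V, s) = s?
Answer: 0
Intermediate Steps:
p = 0 (p = (2*0)*(-2) = 0*(-2) = 0)
R(-52, -23)*p = -23*0 = 0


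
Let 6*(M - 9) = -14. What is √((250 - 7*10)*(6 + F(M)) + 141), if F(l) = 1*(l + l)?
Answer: √3621 ≈ 60.175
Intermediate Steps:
M = 20/3 (M = 9 + (⅙)*(-14) = 9 - 7/3 = 20/3 ≈ 6.6667)
F(l) = 2*l (F(l) = 1*(2*l) = 2*l)
√((250 - 7*10)*(6 + F(M)) + 141) = √((250 - 7*10)*(6 + 2*(20/3)) + 141) = √((250 - 70)*(6 + 40/3) + 141) = √(180*(58/3) + 141) = √(3480 + 141) = √3621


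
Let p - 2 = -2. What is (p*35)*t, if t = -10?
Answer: 0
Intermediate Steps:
p = 0 (p = 2 - 2 = 0)
(p*35)*t = (0*35)*(-10) = 0*(-10) = 0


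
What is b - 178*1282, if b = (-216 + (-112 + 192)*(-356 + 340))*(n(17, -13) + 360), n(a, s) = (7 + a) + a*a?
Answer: -1235004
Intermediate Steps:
n(a, s) = 7 + a + a**2 (n(a, s) = (7 + a) + a**2 = 7 + a + a**2)
b = -1006808 (b = (-216 + (-112 + 192)*(-356 + 340))*((7 + 17 + 17**2) + 360) = (-216 + 80*(-16))*((7 + 17 + 289) + 360) = (-216 - 1280)*(313 + 360) = -1496*673 = -1006808)
b - 178*1282 = -1006808 - 178*1282 = -1006808 - 228196 = -1235004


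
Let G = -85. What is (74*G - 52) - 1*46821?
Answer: -53163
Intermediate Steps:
(74*G - 52) - 1*46821 = (74*(-85) - 52) - 1*46821 = (-6290 - 52) - 46821 = -6342 - 46821 = -53163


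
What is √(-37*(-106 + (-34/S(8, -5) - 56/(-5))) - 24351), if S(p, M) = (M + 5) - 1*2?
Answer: I*√536810/5 ≈ 146.53*I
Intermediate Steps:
S(p, M) = 3 + M (S(p, M) = (5 + M) - 2 = 3 + M)
√(-37*(-106 + (-34/S(8, -5) - 56/(-5))) - 24351) = √(-37*(-106 + (-34/(3 - 5) - 56/(-5))) - 24351) = √(-37*(-106 + (-34/(-2) - 56*(-⅕))) - 24351) = √(-37*(-106 + (-34*(-½) + 56/5)) - 24351) = √(-37*(-106 + (17 + 56/5)) - 24351) = √(-37*(-106 + 141/5) - 24351) = √(-37*(-389/5) - 24351) = √(14393/5 - 24351) = √(-107362/5) = I*√536810/5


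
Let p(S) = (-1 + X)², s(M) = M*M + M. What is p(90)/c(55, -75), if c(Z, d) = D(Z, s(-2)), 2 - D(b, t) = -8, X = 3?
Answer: ⅖ ≈ 0.40000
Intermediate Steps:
s(M) = M + M² (s(M) = M² + M = M + M²)
p(S) = 4 (p(S) = (-1 + 3)² = 2² = 4)
D(b, t) = 10 (D(b, t) = 2 - 1*(-8) = 2 + 8 = 10)
c(Z, d) = 10
p(90)/c(55, -75) = 4/10 = 4*(⅒) = ⅖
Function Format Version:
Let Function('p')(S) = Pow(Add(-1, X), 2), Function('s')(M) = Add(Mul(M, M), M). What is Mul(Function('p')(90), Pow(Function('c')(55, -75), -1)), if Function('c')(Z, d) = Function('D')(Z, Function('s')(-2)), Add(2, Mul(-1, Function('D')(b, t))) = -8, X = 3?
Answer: Rational(2, 5) ≈ 0.40000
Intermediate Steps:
Function('s')(M) = Add(M, Pow(M, 2)) (Function('s')(M) = Add(Pow(M, 2), M) = Add(M, Pow(M, 2)))
Function('p')(S) = 4 (Function('p')(S) = Pow(Add(-1, 3), 2) = Pow(2, 2) = 4)
Function('D')(b, t) = 10 (Function('D')(b, t) = Add(2, Mul(-1, -8)) = Add(2, 8) = 10)
Function('c')(Z, d) = 10
Mul(Function('p')(90), Pow(Function('c')(55, -75), -1)) = Mul(4, Pow(10, -1)) = Mul(4, Rational(1, 10)) = Rational(2, 5)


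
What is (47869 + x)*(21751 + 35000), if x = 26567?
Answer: 4224317436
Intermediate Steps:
(47869 + x)*(21751 + 35000) = (47869 + 26567)*(21751 + 35000) = 74436*56751 = 4224317436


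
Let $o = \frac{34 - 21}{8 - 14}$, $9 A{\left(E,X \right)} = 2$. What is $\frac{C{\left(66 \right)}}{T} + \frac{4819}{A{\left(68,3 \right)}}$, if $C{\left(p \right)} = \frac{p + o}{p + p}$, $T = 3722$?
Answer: $\frac{63925037735}{2947824} \approx 21686.0$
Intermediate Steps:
$A{\left(E,X \right)} = \frac{2}{9}$ ($A{\left(E,X \right)} = \frac{1}{9} \cdot 2 = \frac{2}{9}$)
$o = - \frac{13}{6}$ ($o = \frac{13}{-6} = 13 \left(- \frac{1}{6}\right) = - \frac{13}{6} \approx -2.1667$)
$C{\left(p \right)} = \frac{- \frac{13}{6} + p}{2 p}$ ($C{\left(p \right)} = \frac{p - \frac{13}{6}}{p + p} = \frac{- \frac{13}{6} + p}{2 p}$)
$\frac{C{\left(66 \right)}}{T} + \frac{4819}{A{\left(68,3 \right)}} = \frac{\frac{1}{12} \cdot \frac{1}{66} \left(-13 + 6 \cdot 66\right)}{3722} + \frac{4819}{\frac{2}{9}} = \frac{1}{12} \cdot \frac{1}{66} \left(-13 + 396\right) \frac{1}{3722} + 4819 \cdot \frac{9}{2} = \frac{1}{12} \cdot \frac{1}{66} \cdot 383 \cdot \frac{1}{3722} + \frac{43371}{2} = \frac{383}{792} \cdot \frac{1}{3722} + \frac{43371}{2} = \frac{383}{2947824} + \frac{43371}{2} = \frac{63925037735}{2947824}$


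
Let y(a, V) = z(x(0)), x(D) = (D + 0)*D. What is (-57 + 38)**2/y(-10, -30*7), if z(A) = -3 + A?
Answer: -361/3 ≈ -120.33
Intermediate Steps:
x(D) = D**2 (x(D) = D*D = D**2)
y(a, V) = -3 (y(a, V) = -3 + 0**2 = -3 + 0 = -3)
(-57 + 38)**2/y(-10, -30*7) = (-57 + 38)**2/(-3) = (-19)**2*(-1/3) = 361*(-1/3) = -361/3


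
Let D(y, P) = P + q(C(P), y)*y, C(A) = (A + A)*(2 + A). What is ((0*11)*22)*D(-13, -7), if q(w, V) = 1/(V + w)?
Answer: 0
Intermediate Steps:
C(A) = 2*A*(2 + A) (C(A) = (2*A)*(2 + A) = 2*A*(2 + A))
D(y, P) = P + y/(y + 2*P*(2 + P))
((0*11)*22)*D(-13, -7) = ((0*11)*22)*(-7 - 13/(-13 + 2*(-7)*(2 - 7))) = (0*22)*(-7 - 13/(-13 + 2*(-7)*(-5))) = 0*(-7 - 13/(-13 + 70)) = 0*(-7 - 13/57) = 0*(-412/57) = 0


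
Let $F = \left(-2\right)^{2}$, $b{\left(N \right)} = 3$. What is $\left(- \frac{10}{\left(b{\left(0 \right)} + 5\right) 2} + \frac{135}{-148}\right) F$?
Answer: $- \frac{455}{74} \approx -6.1487$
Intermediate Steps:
$F = 4$
$\left(- \frac{10}{\left(b{\left(0 \right)} + 5\right) 2} + \frac{135}{-148}\right) F = \left(- \frac{10}{\left(3 + 5\right) 2} + \frac{135}{-148}\right) 4 = \left(- \frac{10}{8 \cdot 2} + 135 \left(- \frac{1}{148}\right)\right) 4 = \left(- \frac{10}{16} - \frac{135}{148}\right) 4 = \left(\left(-10\right) \frac{1}{16} - \frac{135}{148}\right) 4 = \left(- \frac{5}{8} - \frac{135}{148}\right) 4 = \left(- \frac{455}{296}\right) 4 = - \frac{455}{74}$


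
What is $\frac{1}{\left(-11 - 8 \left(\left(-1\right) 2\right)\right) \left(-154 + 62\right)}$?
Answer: $- \frac{1}{460} \approx -0.0021739$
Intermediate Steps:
$\frac{1}{\left(-11 - 8 \left(\left(-1\right) 2\right)\right) \left(-154 + 62\right)} = \frac{1}{\left(-11 - -16\right) \left(-92\right)} = \frac{1}{\left(-11 + 16\right) \left(-92\right)} = \frac{1}{5 \left(-92\right)} = \frac{1}{-460} = - \frac{1}{460}$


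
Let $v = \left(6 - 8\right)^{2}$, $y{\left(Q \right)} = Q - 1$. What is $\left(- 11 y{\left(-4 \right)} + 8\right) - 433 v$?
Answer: $-1669$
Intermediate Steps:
$y{\left(Q \right)} = -1 + Q$ ($y{\left(Q \right)} = Q - 1 = -1 + Q$)
$v = 4$ ($v = \left(-2\right)^{2} = 4$)
$\left(- 11 y{\left(-4 \right)} + 8\right) - 433 v = \left(- 11 \left(-1 - 4\right) + 8\right) - 1732 = \left(\left(-11\right) \left(-5\right) + 8\right) - 1732 = \left(55 + 8\right) - 1732 = 63 - 1732 = -1669$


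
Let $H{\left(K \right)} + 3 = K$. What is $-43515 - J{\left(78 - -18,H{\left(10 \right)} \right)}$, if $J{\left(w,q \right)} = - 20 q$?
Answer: $-43375$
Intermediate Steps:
$H{\left(K \right)} = -3 + K$
$-43515 - J{\left(78 - -18,H{\left(10 \right)} \right)} = -43515 - - 20 \left(-3 + 10\right) = -43515 - \left(-20\right) 7 = -43515 - -140 = -43515 + 140 = -43375$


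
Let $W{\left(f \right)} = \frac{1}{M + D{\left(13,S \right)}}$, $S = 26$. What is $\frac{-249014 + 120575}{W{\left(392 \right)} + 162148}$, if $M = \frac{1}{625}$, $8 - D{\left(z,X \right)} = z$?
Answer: $- \frac{14860868}{18761101} \approx -0.79211$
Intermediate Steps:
$D{\left(z,X \right)} = 8 - z$
$M = \frac{1}{625} \approx 0.0016$
$W{\left(f \right)} = - \frac{625}{3124}$ ($W{\left(f \right)} = \frac{1}{\frac{1}{625} + \left(8 - 13\right)} = \frac{1}{\frac{1}{625} - 5} = \frac{1}{- \frac{3124}{625}} = - \frac{625}{3124}$)
$\frac{-249014 + 120575}{W{\left(392 \right)} + 162148} = \frac{-249014 + 120575}{- \frac{625}{3124} + 162148} = - \frac{128439}{\frac{506549727}{3124}} = \left(-128439\right) \frac{3124}{506549727} = - \frac{14860868}{18761101}$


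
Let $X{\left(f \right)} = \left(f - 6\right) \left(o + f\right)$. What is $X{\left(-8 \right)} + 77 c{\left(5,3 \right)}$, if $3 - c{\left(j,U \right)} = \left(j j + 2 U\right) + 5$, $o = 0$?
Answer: $-2429$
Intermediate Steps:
$c{\left(j,U \right)} = -2 - j^{2} - 2 U$ ($c{\left(j,U \right)} = 3 - \left(\left(j j + 2 U\right) + 5\right) = 3 - \left(\left(j^{2} + 2 U\right) + 5\right) = 3 - \left(5 + j^{2} + 2 U\right) = -2 - j^{2} - 2 U$)
$X{\left(f \right)} = f \left(-6 + f\right)$ ($X{\left(f \right)} = \left(f - 6\right) \left(0 + f\right) = \left(-6 + f\right) f = f \left(-6 + f\right)$)
$X{\left(-8 \right)} + 77 c{\left(5,3 \right)} = - 8 \left(-6 - 8\right) + 77 \left(-2 - 5^{2} - 6\right) = \left(-8\right) \left(-14\right) + 77 \left(-2 - 25 - 6\right) = 112 + 77 \left(-2 - 25 - 6\right) = 112 + 77 \left(-33\right) = 112 - 2541 = -2429$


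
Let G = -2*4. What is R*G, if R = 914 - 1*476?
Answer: -3504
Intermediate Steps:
R = 438 (R = 914 - 476 = 438)
G = -8
R*G = 438*(-8) = -3504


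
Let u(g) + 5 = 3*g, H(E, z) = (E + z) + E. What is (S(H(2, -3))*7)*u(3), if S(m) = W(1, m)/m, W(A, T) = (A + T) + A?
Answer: 84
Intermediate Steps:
H(E, z) = z + 2*E
u(g) = -5 + 3*g
W(A, T) = T + 2*A
S(m) = (2 + m)/m (S(m) = (m + 2*1)/m = (m + 2)/m = (2 + m)/m)
(S(H(2, -3))*7)*u(3) = (((2 + (-3 + 2*2))/(-3 + 2*2))*7)*(-5 + 3*3) = (((2 + (-3 + 4))/(-3 + 4))*7)*(-5 + 9) = (((2 + 1)/1)*7)*4 = ((1*3)*7)*4 = (3*7)*4 = 21*4 = 84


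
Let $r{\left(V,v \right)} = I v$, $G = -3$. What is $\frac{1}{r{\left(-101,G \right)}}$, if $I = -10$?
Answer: $\frac{1}{30} \approx 0.033333$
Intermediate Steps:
$r{\left(V,v \right)} = - 10 v$
$\frac{1}{r{\left(-101,G \right)}} = \frac{1}{\left(-10\right) \left(-3\right)} = \frac{1}{30}$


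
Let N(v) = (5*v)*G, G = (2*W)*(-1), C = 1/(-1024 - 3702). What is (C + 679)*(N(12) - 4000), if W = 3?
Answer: -6995517540/2363 ≈ -2.9604e+6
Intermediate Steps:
C = -1/4726 (C = 1/(-4726) = -1/4726 ≈ -0.00021160)
G = -6 (G = (2*3)*(-1) = 6*(-1) = -6)
N(v) = -30*v (N(v) = (5*v)*(-6) = -30*v)
(C + 679)*(N(12) - 4000) = (-1/4726 + 679)*(-30*12 - 4000) = 3208953*(-360 - 4000)/4726 = (3208953/4726)*(-4360) = -6995517540/2363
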